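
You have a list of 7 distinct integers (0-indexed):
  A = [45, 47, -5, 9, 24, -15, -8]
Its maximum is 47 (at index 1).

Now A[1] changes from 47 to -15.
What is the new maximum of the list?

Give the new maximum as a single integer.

Answer: 45

Derivation:
Old max = 47 (at index 1)
Change: A[1] 47 -> -15
Changed element WAS the max -> may need rescan.
  Max of remaining elements: 45
  New max = max(-15, 45) = 45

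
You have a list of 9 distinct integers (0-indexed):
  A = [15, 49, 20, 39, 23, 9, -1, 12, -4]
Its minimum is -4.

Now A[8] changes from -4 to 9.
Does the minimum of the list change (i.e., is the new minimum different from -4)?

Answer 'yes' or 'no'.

Old min = -4
Change: A[8] -4 -> 9
Changed element was the min; new min must be rechecked.
New min = -1; changed? yes

Answer: yes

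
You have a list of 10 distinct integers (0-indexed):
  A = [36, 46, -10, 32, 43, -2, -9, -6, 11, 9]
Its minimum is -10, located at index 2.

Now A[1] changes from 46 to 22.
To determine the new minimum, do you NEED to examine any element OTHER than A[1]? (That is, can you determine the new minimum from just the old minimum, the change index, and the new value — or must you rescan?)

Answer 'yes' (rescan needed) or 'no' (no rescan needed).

Old min = -10 at index 2
Change at index 1: 46 -> 22
Index 1 was NOT the min. New min = min(-10, 22). No rescan of other elements needed.
Needs rescan: no

Answer: no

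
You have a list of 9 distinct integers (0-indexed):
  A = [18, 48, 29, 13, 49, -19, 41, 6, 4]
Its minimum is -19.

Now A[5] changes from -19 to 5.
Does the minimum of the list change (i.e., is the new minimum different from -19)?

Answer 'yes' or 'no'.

Answer: yes

Derivation:
Old min = -19
Change: A[5] -19 -> 5
Changed element was the min; new min must be rechecked.
New min = 4; changed? yes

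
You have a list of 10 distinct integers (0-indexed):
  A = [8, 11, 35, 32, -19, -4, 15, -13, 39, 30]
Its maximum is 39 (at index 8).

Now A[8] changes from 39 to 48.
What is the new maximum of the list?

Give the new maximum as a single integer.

Answer: 48

Derivation:
Old max = 39 (at index 8)
Change: A[8] 39 -> 48
Changed element WAS the max -> may need rescan.
  Max of remaining elements: 35
  New max = max(48, 35) = 48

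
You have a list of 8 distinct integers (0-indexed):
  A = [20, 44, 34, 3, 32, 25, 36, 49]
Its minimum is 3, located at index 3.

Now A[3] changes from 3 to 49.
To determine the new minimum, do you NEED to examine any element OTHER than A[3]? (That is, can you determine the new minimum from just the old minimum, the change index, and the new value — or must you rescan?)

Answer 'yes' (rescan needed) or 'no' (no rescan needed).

Answer: yes

Derivation:
Old min = 3 at index 3
Change at index 3: 3 -> 49
Index 3 WAS the min and new value 49 > old min 3. Must rescan other elements to find the new min.
Needs rescan: yes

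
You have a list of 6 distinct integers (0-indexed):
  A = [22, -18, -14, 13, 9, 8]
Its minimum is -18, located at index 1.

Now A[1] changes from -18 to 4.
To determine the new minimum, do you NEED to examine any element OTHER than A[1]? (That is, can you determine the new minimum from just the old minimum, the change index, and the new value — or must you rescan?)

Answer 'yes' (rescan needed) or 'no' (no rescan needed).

Answer: yes

Derivation:
Old min = -18 at index 1
Change at index 1: -18 -> 4
Index 1 WAS the min and new value 4 > old min -18. Must rescan other elements to find the new min.
Needs rescan: yes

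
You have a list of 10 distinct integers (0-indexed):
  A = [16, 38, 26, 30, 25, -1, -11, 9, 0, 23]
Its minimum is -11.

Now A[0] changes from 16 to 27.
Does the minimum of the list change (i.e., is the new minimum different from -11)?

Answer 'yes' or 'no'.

Answer: no

Derivation:
Old min = -11
Change: A[0] 16 -> 27
Changed element was NOT the min; min changes only if 27 < -11.
New min = -11; changed? no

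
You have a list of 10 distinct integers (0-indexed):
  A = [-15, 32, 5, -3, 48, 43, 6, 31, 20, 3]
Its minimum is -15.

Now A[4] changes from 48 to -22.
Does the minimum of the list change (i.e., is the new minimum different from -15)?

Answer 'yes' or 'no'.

Answer: yes

Derivation:
Old min = -15
Change: A[4] 48 -> -22
Changed element was NOT the min; min changes only if -22 < -15.
New min = -22; changed? yes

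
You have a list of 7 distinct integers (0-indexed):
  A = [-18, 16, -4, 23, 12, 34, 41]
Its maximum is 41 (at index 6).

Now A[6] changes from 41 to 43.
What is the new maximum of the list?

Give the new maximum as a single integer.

Answer: 43

Derivation:
Old max = 41 (at index 6)
Change: A[6] 41 -> 43
Changed element WAS the max -> may need rescan.
  Max of remaining elements: 34
  New max = max(43, 34) = 43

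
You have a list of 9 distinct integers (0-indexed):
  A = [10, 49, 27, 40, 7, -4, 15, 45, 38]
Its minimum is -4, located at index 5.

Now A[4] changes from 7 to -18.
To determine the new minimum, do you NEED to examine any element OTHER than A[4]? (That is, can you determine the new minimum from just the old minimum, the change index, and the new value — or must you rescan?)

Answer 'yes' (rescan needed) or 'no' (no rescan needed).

Answer: no

Derivation:
Old min = -4 at index 5
Change at index 4: 7 -> -18
Index 4 was NOT the min. New min = min(-4, -18). No rescan of other elements needed.
Needs rescan: no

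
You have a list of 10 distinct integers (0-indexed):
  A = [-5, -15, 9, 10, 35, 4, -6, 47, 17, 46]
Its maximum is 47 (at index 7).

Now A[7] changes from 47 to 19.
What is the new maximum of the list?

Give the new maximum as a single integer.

Answer: 46

Derivation:
Old max = 47 (at index 7)
Change: A[7] 47 -> 19
Changed element WAS the max -> may need rescan.
  Max of remaining elements: 46
  New max = max(19, 46) = 46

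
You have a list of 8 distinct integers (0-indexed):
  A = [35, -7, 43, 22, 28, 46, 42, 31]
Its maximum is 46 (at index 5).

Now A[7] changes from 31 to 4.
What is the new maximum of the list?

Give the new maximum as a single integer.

Old max = 46 (at index 5)
Change: A[7] 31 -> 4
Changed element was NOT the old max.
  New max = max(old_max, new_val) = max(46, 4) = 46

Answer: 46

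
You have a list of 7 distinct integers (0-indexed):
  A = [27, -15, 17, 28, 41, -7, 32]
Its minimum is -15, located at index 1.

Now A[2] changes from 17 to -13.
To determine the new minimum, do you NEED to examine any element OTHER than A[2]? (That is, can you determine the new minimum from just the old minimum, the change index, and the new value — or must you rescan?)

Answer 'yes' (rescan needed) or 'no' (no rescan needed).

Answer: no

Derivation:
Old min = -15 at index 1
Change at index 2: 17 -> -13
Index 2 was NOT the min. New min = min(-15, -13). No rescan of other elements needed.
Needs rescan: no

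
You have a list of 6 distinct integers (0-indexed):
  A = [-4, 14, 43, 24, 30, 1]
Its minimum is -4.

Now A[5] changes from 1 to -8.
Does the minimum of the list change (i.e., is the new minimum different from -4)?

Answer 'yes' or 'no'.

Answer: yes

Derivation:
Old min = -4
Change: A[5] 1 -> -8
Changed element was NOT the min; min changes only if -8 < -4.
New min = -8; changed? yes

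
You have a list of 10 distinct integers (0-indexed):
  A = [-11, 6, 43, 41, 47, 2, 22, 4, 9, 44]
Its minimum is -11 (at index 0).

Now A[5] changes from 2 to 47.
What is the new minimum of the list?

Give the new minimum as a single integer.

Answer: -11

Derivation:
Old min = -11 (at index 0)
Change: A[5] 2 -> 47
Changed element was NOT the old min.
  New min = min(old_min, new_val) = min(-11, 47) = -11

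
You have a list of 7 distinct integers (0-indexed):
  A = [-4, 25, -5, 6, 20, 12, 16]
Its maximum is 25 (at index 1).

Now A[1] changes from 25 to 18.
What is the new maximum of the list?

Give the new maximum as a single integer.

Answer: 20

Derivation:
Old max = 25 (at index 1)
Change: A[1] 25 -> 18
Changed element WAS the max -> may need rescan.
  Max of remaining elements: 20
  New max = max(18, 20) = 20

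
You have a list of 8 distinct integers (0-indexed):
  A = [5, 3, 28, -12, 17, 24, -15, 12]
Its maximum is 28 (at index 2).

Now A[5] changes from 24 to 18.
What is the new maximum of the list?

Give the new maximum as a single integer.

Answer: 28

Derivation:
Old max = 28 (at index 2)
Change: A[5] 24 -> 18
Changed element was NOT the old max.
  New max = max(old_max, new_val) = max(28, 18) = 28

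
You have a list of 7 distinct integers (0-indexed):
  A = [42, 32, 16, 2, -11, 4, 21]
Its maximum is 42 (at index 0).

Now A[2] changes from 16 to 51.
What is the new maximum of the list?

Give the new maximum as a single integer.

Old max = 42 (at index 0)
Change: A[2] 16 -> 51
Changed element was NOT the old max.
  New max = max(old_max, new_val) = max(42, 51) = 51

Answer: 51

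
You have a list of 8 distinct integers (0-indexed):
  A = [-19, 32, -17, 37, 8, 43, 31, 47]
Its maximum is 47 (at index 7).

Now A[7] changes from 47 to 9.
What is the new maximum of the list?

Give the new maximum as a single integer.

Old max = 47 (at index 7)
Change: A[7] 47 -> 9
Changed element WAS the max -> may need rescan.
  Max of remaining elements: 43
  New max = max(9, 43) = 43

Answer: 43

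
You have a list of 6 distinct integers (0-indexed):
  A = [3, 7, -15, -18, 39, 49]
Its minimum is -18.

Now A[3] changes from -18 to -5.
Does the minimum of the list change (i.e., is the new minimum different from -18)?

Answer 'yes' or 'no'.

Old min = -18
Change: A[3] -18 -> -5
Changed element was the min; new min must be rechecked.
New min = -15; changed? yes

Answer: yes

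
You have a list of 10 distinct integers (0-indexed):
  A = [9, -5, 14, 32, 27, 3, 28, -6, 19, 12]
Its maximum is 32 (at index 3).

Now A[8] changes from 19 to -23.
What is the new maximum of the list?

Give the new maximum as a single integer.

Old max = 32 (at index 3)
Change: A[8] 19 -> -23
Changed element was NOT the old max.
  New max = max(old_max, new_val) = max(32, -23) = 32

Answer: 32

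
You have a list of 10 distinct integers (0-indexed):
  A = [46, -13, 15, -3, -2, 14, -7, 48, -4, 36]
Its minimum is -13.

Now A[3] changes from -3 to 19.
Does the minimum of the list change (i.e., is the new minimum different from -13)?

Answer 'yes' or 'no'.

Old min = -13
Change: A[3] -3 -> 19
Changed element was NOT the min; min changes only if 19 < -13.
New min = -13; changed? no

Answer: no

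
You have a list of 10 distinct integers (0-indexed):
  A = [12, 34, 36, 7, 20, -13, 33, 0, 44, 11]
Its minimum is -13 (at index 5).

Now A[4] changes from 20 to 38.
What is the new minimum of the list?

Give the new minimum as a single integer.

Old min = -13 (at index 5)
Change: A[4] 20 -> 38
Changed element was NOT the old min.
  New min = min(old_min, new_val) = min(-13, 38) = -13

Answer: -13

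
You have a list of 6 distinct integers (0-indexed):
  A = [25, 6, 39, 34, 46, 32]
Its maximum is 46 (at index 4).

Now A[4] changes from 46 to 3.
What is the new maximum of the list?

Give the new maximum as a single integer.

Answer: 39

Derivation:
Old max = 46 (at index 4)
Change: A[4] 46 -> 3
Changed element WAS the max -> may need rescan.
  Max of remaining elements: 39
  New max = max(3, 39) = 39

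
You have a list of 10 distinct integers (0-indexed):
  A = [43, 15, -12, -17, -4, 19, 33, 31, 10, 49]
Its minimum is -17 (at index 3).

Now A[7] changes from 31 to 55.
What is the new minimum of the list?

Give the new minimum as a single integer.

Old min = -17 (at index 3)
Change: A[7] 31 -> 55
Changed element was NOT the old min.
  New min = min(old_min, new_val) = min(-17, 55) = -17

Answer: -17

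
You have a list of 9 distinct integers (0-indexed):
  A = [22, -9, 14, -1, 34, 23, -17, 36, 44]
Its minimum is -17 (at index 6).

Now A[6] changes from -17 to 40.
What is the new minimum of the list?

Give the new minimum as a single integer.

Answer: -9

Derivation:
Old min = -17 (at index 6)
Change: A[6] -17 -> 40
Changed element WAS the min. Need to check: is 40 still <= all others?
  Min of remaining elements: -9
  New min = min(40, -9) = -9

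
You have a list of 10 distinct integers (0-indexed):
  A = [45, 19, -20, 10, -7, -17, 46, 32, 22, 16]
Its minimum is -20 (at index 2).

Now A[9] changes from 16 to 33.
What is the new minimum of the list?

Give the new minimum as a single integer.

Old min = -20 (at index 2)
Change: A[9] 16 -> 33
Changed element was NOT the old min.
  New min = min(old_min, new_val) = min(-20, 33) = -20

Answer: -20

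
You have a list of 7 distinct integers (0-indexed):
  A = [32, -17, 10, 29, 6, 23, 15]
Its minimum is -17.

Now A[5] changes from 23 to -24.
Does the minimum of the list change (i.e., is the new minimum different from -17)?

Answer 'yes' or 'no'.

Old min = -17
Change: A[5] 23 -> -24
Changed element was NOT the min; min changes only if -24 < -17.
New min = -24; changed? yes

Answer: yes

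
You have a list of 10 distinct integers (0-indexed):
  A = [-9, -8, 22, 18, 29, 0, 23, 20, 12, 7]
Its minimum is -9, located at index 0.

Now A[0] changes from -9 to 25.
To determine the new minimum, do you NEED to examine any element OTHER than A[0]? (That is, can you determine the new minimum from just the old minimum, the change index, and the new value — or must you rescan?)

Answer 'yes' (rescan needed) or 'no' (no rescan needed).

Old min = -9 at index 0
Change at index 0: -9 -> 25
Index 0 WAS the min and new value 25 > old min -9. Must rescan other elements to find the new min.
Needs rescan: yes

Answer: yes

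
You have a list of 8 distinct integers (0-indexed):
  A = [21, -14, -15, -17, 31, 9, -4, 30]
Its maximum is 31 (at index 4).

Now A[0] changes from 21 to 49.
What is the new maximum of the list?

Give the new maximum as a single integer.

Answer: 49

Derivation:
Old max = 31 (at index 4)
Change: A[0] 21 -> 49
Changed element was NOT the old max.
  New max = max(old_max, new_val) = max(31, 49) = 49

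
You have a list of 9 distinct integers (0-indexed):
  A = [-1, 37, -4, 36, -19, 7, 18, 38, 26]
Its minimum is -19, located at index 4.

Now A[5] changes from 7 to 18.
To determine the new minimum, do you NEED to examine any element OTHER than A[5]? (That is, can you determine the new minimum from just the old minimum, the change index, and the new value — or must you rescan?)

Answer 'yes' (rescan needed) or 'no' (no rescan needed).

Old min = -19 at index 4
Change at index 5: 7 -> 18
Index 5 was NOT the min. New min = min(-19, 18). No rescan of other elements needed.
Needs rescan: no

Answer: no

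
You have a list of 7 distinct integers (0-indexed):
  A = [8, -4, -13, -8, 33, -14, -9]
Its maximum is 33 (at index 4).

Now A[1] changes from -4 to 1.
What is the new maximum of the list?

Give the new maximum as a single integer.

Answer: 33

Derivation:
Old max = 33 (at index 4)
Change: A[1] -4 -> 1
Changed element was NOT the old max.
  New max = max(old_max, new_val) = max(33, 1) = 33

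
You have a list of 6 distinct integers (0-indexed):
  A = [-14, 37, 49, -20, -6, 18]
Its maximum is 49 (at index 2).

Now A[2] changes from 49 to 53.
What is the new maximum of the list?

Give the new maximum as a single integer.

Answer: 53

Derivation:
Old max = 49 (at index 2)
Change: A[2] 49 -> 53
Changed element WAS the max -> may need rescan.
  Max of remaining elements: 37
  New max = max(53, 37) = 53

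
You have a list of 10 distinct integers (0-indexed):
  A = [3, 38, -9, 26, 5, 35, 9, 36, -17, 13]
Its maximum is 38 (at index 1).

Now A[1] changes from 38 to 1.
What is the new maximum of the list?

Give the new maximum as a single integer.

Old max = 38 (at index 1)
Change: A[1] 38 -> 1
Changed element WAS the max -> may need rescan.
  Max of remaining elements: 36
  New max = max(1, 36) = 36

Answer: 36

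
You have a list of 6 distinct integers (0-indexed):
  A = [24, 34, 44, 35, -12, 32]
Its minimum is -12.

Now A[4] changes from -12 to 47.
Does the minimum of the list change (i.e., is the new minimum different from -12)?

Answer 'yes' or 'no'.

Old min = -12
Change: A[4] -12 -> 47
Changed element was the min; new min must be rechecked.
New min = 24; changed? yes

Answer: yes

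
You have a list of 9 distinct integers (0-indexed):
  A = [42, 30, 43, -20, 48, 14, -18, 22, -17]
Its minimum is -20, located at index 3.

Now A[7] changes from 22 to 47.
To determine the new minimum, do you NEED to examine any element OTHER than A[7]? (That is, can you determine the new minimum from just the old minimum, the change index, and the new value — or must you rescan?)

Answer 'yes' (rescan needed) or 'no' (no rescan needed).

Answer: no

Derivation:
Old min = -20 at index 3
Change at index 7: 22 -> 47
Index 7 was NOT the min. New min = min(-20, 47). No rescan of other elements needed.
Needs rescan: no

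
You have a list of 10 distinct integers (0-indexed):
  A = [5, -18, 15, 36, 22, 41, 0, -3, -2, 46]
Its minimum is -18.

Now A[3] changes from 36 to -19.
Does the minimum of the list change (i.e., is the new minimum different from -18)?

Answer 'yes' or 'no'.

Old min = -18
Change: A[3] 36 -> -19
Changed element was NOT the min; min changes only if -19 < -18.
New min = -19; changed? yes

Answer: yes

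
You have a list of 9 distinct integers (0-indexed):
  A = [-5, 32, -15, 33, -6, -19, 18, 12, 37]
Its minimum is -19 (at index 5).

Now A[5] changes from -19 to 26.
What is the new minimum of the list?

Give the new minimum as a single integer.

Answer: -15

Derivation:
Old min = -19 (at index 5)
Change: A[5] -19 -> 26
Changed element WAS the min. Need to check: is 26 still <= all others?
  Min of remaining elements: -15
  New min = min(26, -15) = -15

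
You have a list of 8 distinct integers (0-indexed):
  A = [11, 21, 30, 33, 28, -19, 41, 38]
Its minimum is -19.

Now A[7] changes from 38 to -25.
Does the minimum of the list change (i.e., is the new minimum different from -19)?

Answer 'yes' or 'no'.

Answer: yes

Derivation:
Old min = -19
Change: A[7] 38 -> -25
Changed element was NOT the min; min changes only if -25 < -19.
New min = -25; changed? yes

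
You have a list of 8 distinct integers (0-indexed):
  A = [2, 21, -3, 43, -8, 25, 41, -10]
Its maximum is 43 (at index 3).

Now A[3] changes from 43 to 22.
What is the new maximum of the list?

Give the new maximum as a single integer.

Answer: 41

Derivation:
Old max = 43 (at index 3)
Change: A[3] 43 -> 22
Changed element WAS the max -> may need rescan.
  Max of remaining elements: 41
  New max = max(22, 41) = 41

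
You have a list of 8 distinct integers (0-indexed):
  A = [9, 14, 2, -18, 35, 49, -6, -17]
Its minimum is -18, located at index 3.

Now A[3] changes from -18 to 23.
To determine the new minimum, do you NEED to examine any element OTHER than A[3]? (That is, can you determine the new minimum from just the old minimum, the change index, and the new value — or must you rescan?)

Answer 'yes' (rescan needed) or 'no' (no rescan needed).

Old min = -18 at index 3
Change at index 3: -18 -> 23
Index 3 WAS the min and new value 23 > old min -18. Must rescan other elements to find the new min.
Needs rescan: yes

Answer: yes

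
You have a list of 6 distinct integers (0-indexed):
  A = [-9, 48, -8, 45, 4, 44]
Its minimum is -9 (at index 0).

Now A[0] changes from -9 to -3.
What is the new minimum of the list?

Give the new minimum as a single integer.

Answer: -8

Derivation:
Old min = -9 (at index 0)
Change: A[0] -9 -> -3
Changed element WAS the min. Need to check: is -3 still <= all others?
  Min of remaining elements: -8
  New min = min(-3, -8) = -8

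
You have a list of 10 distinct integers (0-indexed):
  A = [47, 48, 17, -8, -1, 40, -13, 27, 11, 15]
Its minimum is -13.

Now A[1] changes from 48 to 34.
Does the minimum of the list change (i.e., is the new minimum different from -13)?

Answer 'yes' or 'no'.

Answer: no

Derivation:
Old min = -13
Change: A[1] 48 -> 34
Changed element was NOT the min; min changes only if 34 < -13.
New min = -13; changed? no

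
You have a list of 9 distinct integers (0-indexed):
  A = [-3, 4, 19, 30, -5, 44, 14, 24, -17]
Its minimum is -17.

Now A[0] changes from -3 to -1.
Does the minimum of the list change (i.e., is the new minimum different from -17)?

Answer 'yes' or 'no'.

Old min = -17
Change: A[0] -3 -> -1
Changed element was NOT the min; min changes only if -1 < -17.
New min = -17; changed? no

Answer: no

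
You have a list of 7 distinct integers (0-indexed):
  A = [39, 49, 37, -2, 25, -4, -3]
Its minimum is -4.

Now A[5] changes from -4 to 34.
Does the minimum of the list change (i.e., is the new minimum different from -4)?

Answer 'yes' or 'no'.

Answer: yes

Derivation:
Old min = -4
Change: A[5] -4 -> 34
Changed element was the min; new min must be rechecked.
New min = -3; changed? yes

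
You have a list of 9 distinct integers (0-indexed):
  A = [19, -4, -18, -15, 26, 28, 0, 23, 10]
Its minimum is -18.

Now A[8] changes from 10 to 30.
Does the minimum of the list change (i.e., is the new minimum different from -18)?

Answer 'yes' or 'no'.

Answer: no

Derivation:
Old min = -18
Change: A[8] 10 -> 30
Changed element was NOT the min; min changes only if 30 < -18.
New min = -18; changed? no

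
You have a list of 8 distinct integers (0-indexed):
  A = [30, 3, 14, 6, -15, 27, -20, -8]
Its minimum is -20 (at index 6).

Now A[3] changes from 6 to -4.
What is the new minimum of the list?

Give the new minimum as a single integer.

Old min = -20 (at index 6)
Change: A[3] 6 -> -4
Changed element was NOT the old min.
  New min = min(old_min, new_val) = min(-20, -4) = -20

Answer: -20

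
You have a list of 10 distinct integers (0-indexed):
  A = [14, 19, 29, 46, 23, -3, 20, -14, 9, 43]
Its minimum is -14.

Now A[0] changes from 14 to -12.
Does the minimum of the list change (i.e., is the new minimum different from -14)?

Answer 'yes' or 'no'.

Old min = -14
Change: A[0] 14 -> -12
Changed element was NOT the min; min changes only if -12 < -14.
New min = -14; changed? no

Answer: no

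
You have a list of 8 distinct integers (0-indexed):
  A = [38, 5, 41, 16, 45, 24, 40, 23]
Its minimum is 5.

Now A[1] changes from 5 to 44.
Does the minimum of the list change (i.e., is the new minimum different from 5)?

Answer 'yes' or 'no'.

Old min = 5
Change: A[1] 5 -> 44
Changed element was the min; new min must be rechecked.
New min = 16; changed? yes

Answer: yes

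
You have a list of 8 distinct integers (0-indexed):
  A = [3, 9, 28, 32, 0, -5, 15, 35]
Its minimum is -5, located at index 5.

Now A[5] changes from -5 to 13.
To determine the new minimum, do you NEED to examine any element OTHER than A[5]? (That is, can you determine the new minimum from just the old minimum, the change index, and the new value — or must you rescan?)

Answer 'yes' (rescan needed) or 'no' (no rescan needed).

Answer: yes

Derivation:
Old min = -5 at index 5
Change at index 5: -5 -> 13
Index 5 WAS the min and new value 13 > old min -5. Must rescan other elements to find the new min.
Needs rescan: yes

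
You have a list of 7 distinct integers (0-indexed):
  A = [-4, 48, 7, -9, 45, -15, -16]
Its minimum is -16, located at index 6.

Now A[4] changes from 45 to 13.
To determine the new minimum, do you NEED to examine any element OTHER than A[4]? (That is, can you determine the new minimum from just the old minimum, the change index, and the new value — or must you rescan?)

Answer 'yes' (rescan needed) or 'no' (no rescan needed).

Old min = -16 at index 6
Change at index 4: 45 -> 13
Index 4 was NOT the min. New min = min(-16, 13). No rescan of other elements needed.
Needs rescan: no

Answer: no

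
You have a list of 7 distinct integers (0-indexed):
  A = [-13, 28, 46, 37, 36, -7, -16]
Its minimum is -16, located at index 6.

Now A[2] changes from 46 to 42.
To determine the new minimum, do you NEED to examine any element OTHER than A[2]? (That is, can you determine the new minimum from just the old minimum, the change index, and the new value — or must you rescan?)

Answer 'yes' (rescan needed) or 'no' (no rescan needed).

Old min = -16 at index 6
Change at index 2: 46 -> 42
Index 2 was NOT the min. New min = min(-16, 42). No rescan of other elements needed.
Needs rescan: no

Answer: no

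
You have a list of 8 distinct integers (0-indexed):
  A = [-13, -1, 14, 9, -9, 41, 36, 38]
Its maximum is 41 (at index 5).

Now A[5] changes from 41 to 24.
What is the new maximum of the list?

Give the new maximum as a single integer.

Answer: 38

Derivation:
Old max = 41 (at index 5)
Change: A[5] 41 -> 24
Changed element WAS the max -> may need rescan.
  Max of remaining elements: 38
  New max = max(24, 38) = 38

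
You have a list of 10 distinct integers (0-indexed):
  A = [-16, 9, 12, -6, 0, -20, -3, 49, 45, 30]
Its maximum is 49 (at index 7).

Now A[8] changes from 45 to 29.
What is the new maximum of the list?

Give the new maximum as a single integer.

Old max = 49 (at index 7)
Change: A[8] 45 -> 29
Changed element was NOT the old max.
  New max = max(old_max, new_val) = max(49, 29) = 49

Answer: 49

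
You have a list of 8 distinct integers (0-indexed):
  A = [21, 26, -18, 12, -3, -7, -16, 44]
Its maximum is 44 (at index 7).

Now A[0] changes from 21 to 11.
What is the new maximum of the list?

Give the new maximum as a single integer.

Answer: 44

Derivation:
Old max = 44 (at index 7)
Change: A[0] 21 -> 11
Changed element was NOT the old max.
  New max = max(old_max, new_val) = max(44, 11) = 44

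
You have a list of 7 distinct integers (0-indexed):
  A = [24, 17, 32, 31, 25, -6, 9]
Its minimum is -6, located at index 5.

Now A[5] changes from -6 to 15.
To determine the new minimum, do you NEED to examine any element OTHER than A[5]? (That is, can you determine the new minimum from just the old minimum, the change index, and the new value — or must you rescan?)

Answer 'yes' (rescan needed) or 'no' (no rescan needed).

Old min = -6 at index 5
Change at index 5: -6 -> 15
Index 5 WAS the min and new value 15 > old min -6. Must rescan other elements to find the new min.
Needs rescan: yes

Answer: yes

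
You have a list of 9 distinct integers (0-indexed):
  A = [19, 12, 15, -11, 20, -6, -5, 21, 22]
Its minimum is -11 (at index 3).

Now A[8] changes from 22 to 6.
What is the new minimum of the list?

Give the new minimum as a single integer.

Answer: -11

Derivation:
Old min = -11 (at index 3)
Change: A[8] 22 -> 6
Changed element was NOT the old min.
  New min = min(old_min, new_val) = min(-11, 6) = -11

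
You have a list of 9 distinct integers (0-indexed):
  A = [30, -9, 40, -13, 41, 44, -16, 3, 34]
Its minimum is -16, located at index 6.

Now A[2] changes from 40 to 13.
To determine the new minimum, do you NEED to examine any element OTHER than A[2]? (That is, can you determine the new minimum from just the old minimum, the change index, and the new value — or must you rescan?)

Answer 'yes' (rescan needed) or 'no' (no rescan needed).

Answer: no

Derivation:
Old min = -16 at index 6
Change at index 2: 40 -> 13
Index 2 was NOT the min. New min = min(-16, 13). No rescan of other elements needed.
Needs rescan: no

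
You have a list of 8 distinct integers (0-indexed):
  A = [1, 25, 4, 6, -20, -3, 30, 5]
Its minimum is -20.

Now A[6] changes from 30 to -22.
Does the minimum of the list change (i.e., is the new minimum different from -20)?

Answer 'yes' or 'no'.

Answer: yes

Derivation:
Old min = -20
Change: A[6] 30 -> -22
Changed element was NOT the min; min changes only if -22 < -20.
New min = -22; changed? yes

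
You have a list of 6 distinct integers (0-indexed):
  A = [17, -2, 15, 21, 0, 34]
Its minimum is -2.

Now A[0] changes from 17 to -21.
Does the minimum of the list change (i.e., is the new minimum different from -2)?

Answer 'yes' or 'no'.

Old min = -2
Change: A[0] 17 -> -21
Changed element was NOT the min; min changes only if -21 < -2.
New min = -21; changed? yes

Answer: yes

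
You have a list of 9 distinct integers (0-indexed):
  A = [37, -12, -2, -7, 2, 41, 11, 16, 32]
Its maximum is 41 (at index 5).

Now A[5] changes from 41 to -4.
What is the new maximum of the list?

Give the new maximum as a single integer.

Answer: 37

Derivation:
Old max = 41 (at index 5)
Change: A[5] 41 -> -4
Changed element WAS the max -> may need rescan.
  Max of remaining elements: 37
  New max = max(-4, 37) = 37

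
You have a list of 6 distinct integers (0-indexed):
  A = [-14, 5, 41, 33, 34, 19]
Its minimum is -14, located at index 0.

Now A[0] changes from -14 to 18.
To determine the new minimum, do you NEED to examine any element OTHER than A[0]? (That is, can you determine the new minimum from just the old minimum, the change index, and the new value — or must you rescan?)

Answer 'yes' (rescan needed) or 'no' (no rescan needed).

Old min = -14 at index 0
Change at index 0: -14 -> 18
Index 0 WAS the min and new value 18 > old min -14. Must rescan other elements to find the new min.
Needs rescan: yes

Answer: yes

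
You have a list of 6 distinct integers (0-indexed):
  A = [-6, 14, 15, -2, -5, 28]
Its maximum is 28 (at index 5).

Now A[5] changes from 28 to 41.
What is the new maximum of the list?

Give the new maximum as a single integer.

Old max = 28 (at index 5)
Change: A[5] 28 -> 41
Changed element WAS the max -> may need rescan.
  Max of remaining elements: 15
  New max = max(41, 15) = 41

Answer: 41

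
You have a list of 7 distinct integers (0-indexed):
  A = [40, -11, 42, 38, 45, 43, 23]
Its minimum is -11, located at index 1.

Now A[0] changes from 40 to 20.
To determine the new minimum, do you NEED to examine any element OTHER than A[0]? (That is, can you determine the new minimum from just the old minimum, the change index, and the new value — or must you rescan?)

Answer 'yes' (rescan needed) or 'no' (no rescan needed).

Old min = -11 at index 1
Change at index 0: 40 -> 20
Index 0 was NOT the min. New min = min(-11, 20). No rescan of other elements needed.
Needs rescan: no

Answer: no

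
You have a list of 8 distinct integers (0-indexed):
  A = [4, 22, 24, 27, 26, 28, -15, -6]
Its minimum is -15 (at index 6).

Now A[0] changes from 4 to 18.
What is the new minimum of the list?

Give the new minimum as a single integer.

Answer: -15

Derivation:
Old min = -15 (at index 6)
Change: A[0] 4 -> 18
Changed element was NOT the old min.
  New min = min(old_min, new_val) = min(-15, 18) = -15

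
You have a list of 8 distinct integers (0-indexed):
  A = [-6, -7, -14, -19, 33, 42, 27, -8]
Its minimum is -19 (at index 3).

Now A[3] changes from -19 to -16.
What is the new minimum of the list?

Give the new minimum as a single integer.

Answer: -16

Derivation:
Old min = -19 (at index 3)
Change: A[3] -19 -> -16
Changed element WAS the min. Need to check: is -16 still <= all others?
  Min of remaining elements: -14
  New min = min(-16, -14) = -16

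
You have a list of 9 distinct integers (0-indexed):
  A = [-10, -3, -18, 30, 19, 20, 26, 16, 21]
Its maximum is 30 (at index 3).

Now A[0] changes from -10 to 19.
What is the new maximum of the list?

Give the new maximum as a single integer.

Old max = 30 (at index 3)
Change: A[0] -10 -> 19
Changed element was NOT the old max.
  New max = max(old_max, new_val) = max(30, 19) = 30

Answer: 30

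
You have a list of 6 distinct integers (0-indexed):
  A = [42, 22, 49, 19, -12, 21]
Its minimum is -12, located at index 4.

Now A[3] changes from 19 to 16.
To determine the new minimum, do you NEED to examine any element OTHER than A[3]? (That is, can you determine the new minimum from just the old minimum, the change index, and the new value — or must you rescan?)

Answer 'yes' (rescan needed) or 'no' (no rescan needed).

Old min = -12 at index 4
Change at index 3: 19 -> 16
Index 3 was NOT the min. New min = min(-12, 16). No rescan of other elements needed.
Needs rescan: no

Answer: no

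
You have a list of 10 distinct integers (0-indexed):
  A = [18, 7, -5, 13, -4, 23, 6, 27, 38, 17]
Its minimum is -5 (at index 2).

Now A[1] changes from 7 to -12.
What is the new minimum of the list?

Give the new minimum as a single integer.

Old min = -5 (at index 2)
Change: A[1] 7 -> -12
Changed element was NOT the old min.
  New min = min(old_min, new_val) = min(-5, -12) = -12

Answer: -12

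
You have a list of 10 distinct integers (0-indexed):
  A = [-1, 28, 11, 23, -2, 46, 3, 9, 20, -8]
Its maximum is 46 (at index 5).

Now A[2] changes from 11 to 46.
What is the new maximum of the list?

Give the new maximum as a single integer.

Old max = 46 (at index 5)
Change: A[2] 11 -> 46
Changed element was NOT the old max.
  New max = max(old_max, new_val) = max(46, 46) = 46

Answer: 46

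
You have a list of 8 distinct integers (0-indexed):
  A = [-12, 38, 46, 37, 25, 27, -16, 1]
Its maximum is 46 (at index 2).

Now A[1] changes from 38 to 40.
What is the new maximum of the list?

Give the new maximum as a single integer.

Answer: 46

Derivation:
Old max = 46 (at index 2)
Change: A[1] 38 -> 40
Changed element was NOT the old max.
  New max = max(old_max, new_val) = max(46, 40) = 46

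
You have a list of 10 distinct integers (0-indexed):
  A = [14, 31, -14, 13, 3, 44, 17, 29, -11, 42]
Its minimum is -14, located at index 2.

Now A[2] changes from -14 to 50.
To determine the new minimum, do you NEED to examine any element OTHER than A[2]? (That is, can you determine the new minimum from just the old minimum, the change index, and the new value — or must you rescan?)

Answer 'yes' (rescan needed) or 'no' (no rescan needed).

Old min = -14 at index 2
Change at index 2: -14 -> 50
Index 2 WAS the min and new value 50 > old min -14. Must rescan other elements to find the new min.
Needs rescan: yes

Answer: yes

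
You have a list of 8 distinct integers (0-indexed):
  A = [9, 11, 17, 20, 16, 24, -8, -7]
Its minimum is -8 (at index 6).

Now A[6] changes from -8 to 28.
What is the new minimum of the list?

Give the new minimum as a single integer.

Answer: -7

Derivation:
Old min = -8 (at index 6)
Change: A[6] -8 -> 28
Changed element WAS the min. Need to check: is 28 still <= all others?
  Min of remaining elements: -7
  New min = min(28, -7) = -7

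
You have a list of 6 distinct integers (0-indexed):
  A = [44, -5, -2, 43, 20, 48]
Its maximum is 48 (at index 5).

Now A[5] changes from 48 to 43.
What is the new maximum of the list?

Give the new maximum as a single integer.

Answer: 44

Derivation:
Old max = 48 (at index 5)
Change: A[5] 48 -> 43
Changed element WAS the max -> may need rescan.
  Max of remaining elements: 44
  New max = max(43, 44) = 44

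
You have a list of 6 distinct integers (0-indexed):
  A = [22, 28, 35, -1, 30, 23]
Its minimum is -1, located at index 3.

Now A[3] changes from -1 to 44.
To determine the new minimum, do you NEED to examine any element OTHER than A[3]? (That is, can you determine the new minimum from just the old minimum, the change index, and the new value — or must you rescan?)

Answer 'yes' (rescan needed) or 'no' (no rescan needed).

Answer: yes

Derivation:
Old min = -1 at index 3
Change at index 3: -1 -> 44
Index 3 WAS the min and new value 44 > old min -1. Must rescan other elements to find the new min.
Needs rescan: yes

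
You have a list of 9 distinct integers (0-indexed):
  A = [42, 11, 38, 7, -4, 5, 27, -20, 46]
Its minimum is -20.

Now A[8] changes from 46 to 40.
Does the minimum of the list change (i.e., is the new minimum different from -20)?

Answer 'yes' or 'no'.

Old min = -20
Change: A[8] 46 -> 40
Changed element was NOT the min; min changes only if 40 < -20.
New min = -20; changed? no

Answer: no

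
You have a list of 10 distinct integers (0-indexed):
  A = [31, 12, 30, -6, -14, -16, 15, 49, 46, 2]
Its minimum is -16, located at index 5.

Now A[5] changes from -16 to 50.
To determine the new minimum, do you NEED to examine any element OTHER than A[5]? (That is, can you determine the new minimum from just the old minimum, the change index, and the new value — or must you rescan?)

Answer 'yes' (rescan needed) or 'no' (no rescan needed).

Old min = -16 at index 5
Change at index 5: -16 -> 50
Index 5 WAS the min and new value 50 > old min -16. Must rescan other elements to find the new min.
Needs rescan: yes

Answer: yes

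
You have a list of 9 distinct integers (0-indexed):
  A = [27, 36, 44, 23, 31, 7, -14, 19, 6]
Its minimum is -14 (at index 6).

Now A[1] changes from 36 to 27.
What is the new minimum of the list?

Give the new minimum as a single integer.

Answer: -14

Derivation:
Old min = -14 (at index 6)
Change: A[1] 36 -> 27
Changed element was NOT the old min.
  New min = min(old_min, new_val) = min(-14, 27) = -14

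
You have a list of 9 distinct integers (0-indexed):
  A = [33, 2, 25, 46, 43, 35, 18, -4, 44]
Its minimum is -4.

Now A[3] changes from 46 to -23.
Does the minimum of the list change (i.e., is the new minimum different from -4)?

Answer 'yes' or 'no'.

Old min = -4
Change: A[3] 46 -> -23
Changed element was NOT the min; min changes only if -23 < -4.
New min = -23; changed? yes

Answer: yes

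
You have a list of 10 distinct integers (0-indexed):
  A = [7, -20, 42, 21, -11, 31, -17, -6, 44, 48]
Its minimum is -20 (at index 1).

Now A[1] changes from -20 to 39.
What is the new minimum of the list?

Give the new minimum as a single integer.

Answer: -17

Derivation:
Old min = -20 (at index 1)
Change: A[1] -20 -> 39
Changed element WAS the min. Need to check: is 39 still <= all others?
  Min of remaining elements: -17
  New min = min(39, -17) = -17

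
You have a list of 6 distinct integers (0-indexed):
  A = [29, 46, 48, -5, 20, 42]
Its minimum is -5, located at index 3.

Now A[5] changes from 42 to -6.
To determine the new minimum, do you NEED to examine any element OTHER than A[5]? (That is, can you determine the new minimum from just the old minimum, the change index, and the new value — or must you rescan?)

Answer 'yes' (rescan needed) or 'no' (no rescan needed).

Old min = -5 at index 3
Change at index 5: 42 -> -6
Index 5 was NOT the min. New min = min(-5, -6). No rescan of other elements needed.
Needs rescan: no

Answer: no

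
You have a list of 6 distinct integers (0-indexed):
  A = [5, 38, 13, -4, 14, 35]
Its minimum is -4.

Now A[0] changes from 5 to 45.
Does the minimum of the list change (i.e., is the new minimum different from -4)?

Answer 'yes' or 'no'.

Old min = -4
Change: A[0] 5 -> 45
Changed element was NOT the min; min changes only if 45 < -4.
New min = -4; changed? no

Answer: no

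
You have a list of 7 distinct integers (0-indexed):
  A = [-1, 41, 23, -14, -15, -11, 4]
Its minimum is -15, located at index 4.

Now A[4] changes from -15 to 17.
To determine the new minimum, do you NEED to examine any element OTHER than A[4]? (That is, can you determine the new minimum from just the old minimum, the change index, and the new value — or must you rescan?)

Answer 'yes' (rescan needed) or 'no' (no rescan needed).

Old min = -15 at index 4
Change at index 4: -15 -> 17
Index 4 WAS the min and new value 17 > old min -15. Must rescan other elements to find the new min.
Needs rescan: yes

Answer: yes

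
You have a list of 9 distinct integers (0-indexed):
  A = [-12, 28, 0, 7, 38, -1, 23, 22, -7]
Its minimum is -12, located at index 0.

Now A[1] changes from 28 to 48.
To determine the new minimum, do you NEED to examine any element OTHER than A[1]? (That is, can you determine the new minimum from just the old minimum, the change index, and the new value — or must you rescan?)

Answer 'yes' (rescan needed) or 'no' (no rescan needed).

Answer: no

Derivation:
Old min = -12 at index 0
Change at index 1: 28 -> 48
Index 1 was NOT the min. New min = min(-12, 48). No rescan of other elements needed.
Needs rescan: no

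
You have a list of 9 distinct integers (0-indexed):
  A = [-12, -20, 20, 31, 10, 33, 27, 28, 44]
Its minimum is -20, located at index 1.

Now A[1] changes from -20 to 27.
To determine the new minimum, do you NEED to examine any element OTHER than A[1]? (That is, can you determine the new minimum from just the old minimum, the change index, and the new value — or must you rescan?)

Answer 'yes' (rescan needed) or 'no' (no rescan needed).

Answer: yes

Derivation:
Old min = -20 at index 1
Change at index 1: -20 -> 27
Index 1 WAS the min and new value 27 > old min -20. Must rescan other elements to find the new min.
Needs rescan: yes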